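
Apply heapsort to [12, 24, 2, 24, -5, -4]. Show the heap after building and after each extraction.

Build heap: [24, 24, 2, 12, -5, -4]
Extract 24: [24, 12, 2, -4, -5, 24]
Extract 24: [12, -4, 2, -5, 24, 24]
Extract 12: [2, -4, -5, 12, 24, 24]
Extract 2: [-4, -5, 2, 12, 24, 24]
Extract -4: [-5, -4, 2, 12, 24, 24]


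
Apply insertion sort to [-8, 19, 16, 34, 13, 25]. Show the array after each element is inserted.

First element -8 is already 'sorted'
Insert 19: shifted 0 elements -> [-8, 19, 16, 34, 13, 25]
Insert 16: shifted 1 elements -> [-8, 16, 19, 34, 13, 25]
Insert 34: shifted 0 elements -> [-8, 16, 19, 34, 13, 25]
Insert 13: shifted 3 elements -> [-8, 13, 16, 19, 34, 25]
Insert 25: shifted 1 elements -> [-8, 13, 16, 19, 25, 34]


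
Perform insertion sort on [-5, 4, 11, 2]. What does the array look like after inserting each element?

First element -5 is already 'sorted'
Insert 4: shifted 0 elements -> [-5, 4, 11, 2]
Insert 11: shifted 0 elements -> [-5, 4, 11, 2]
Insert 2: shifted 2 elements -> [-5, 2, 4, 11]


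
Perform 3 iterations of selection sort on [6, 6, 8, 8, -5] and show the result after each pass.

Pass 1: Select minimum -5 at index 4, swap -> [-5, 6, 8, 8, 6]
Pass 2: Select minimum 6 at index 1, swap -> [-5, 6, 8, 8, 6]
Pass 3: Select minimum 6 at index 4, swap -> [-5, 6, 6, 8, 8]


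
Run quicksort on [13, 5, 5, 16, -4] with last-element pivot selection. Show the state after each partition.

Partition 1: pivot=-4 at index 0 -> [-4, 5, 5, 16, 13]
Partition 2: pivot=13 at index 3 -> [-4, 5, 5, 13, 16]
Partition 3: pivot=5 at index 2 -> [-4, 5, 5, 13, 16]


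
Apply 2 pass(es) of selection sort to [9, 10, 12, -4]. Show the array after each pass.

Pass 1: Select minimum -4 at index 3, swap -> [-4, 10, 12, 9]
Pass 2: Select minimum 9 at index 3, swap -> [-4, 9, 12, 10]


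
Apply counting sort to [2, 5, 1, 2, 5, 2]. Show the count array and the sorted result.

Count array: [0, 1, 3, 0, 0, 2]
(count[i] = number of elements equal to i)
Cumulative count: [0, 1, 4, 4, 4, 6]
Sorted: [1, 2, 2, 2, 5, 5]


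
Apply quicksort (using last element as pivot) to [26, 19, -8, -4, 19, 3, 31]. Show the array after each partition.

Partition 1: pivot=31 at index 6 -> [26, 19, -8, -4, 19, 3, 31]
Partition 2: pivot=3 at index 2 -> [-8, -4, 3, 19, 19, 26, 31]
Partition 3: pivot=-4 at index 1 -> [-8, -4, 3, 19, 19, 26, 31]
Partition 4: pivot=26 at index 5 -> [-8, -4, 3, 19, 19, 26, 31]
Partition 5: pivot=19 at index 4 -> [-8, -4, 3, 19, 19, 26, 31]


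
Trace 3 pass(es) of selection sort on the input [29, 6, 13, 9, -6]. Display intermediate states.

Pass 1: Select minimum -6 at index 4, swap -> [-6, 6, 13, 9, 29]
Pass 2: Select minimum 6 at index 1, swap -> [-6, 6, 13, 9, 29]
Pass 3: Select minimum 9 at index 3, swap -> [-6, 6, 9, 13, 29]


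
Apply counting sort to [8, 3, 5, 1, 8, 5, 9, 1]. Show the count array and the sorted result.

Count array: [0, 2, 0, 1, 0, 2, 0, 0, 2, 1]
(count[i] = number of elements equal to i)
Cumulative count: [0, 2, 2, 3, 3, 5, 5, 5, 7, 8]
Sorted: [1, 1, 3, 5, 5, 8, 8, 9]


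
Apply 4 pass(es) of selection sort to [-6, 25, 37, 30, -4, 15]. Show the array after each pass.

Pass 1: Select minimum -6 at index 0, swap -> [-6, 25, 37, 30, -4, 15]
Pass 2: Select minimum -4 at index 4, swap -> [-6, -4, 37, 30, 25, 15]
Pass 3: Select minimum 15 at index 5, swap -> [-6, -4, 15, 30, 25, 37]
Pass 4: Select minimum 25 at index 4, swap -> [-6, -4, 15, 25, 30, 37]


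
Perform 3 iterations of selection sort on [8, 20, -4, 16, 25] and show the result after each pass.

Pass 1: Select minimum -4 at index 2, swap -> [-4, 20, 8, 16, 25]
Pass 2: Select minimum 8 at index 2, swap -> [-4, 8, 20, 16, 25]
Pass 3: Select minimum 16 at index 3, swap -> [-4, 8, 16, 20, 25]


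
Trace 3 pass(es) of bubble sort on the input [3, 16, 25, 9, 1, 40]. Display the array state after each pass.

After pass 1: [3, 16, 9, 1, 25, 40] (2 swaps)
After pass 2: [3, 9, 1, 16, 25, 40] (2 swaps)
After pass 3: [3, 1, 9, 16, 25, 40] (1 swaps)
Total swaps: 5


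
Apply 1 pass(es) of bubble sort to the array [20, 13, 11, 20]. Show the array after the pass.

After pass 1: [13, 11, 20, 20] (2 swaps)
Total swaps: 2


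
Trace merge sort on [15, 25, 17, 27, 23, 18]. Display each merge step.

Divide and conquer:
  Merge [25] + [17] -> [17, 25]
  Merge [15] + [17, 25] -> [15, 17, 25]
  Merge [23] + [18] -> [18, 23]
  Merge [27] + [18, 23] -> [18, 23, 27]
  Merge [15, 17, 25] + [18, 23, 27] -> [15, 17, 18, 23, 25, 27]


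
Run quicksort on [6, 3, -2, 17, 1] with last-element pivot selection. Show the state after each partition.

Partition 1: pivot=1 at index 1 -> [-2, 1, 6, 17, 3]
Partition 2: pivot=3 at index 2 -> [-2, 1, 3, 17, 6]
Partition 3: pivot=6 at index 3 -> [-2, 1, 3, 6, 17]


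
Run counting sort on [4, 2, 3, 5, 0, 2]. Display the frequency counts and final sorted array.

Count array: [1, 0, 2, 1, 1, 1]
(count[i] = number of elements equal to i)
Cumulative count: [1, 1, 3, 4, 5, 6]
Sorted: [0, 2, 2, 3, 4, 5]


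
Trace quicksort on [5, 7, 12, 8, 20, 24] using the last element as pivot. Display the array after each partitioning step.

Partition 1: pivot=24 at index 5 -> [5, 7, 12, 8, 20, 24]
Partition 2: pivot=20 at index 4 -> [5, 7, 12, 8, 20, 24]
Partition 3: pivot=8 at index 2 -> [5, 7, 8, 12, 20, 24]
Partition 4: pivot=7 at index 1 -> [5, 7, 8, 12, 20, 24]


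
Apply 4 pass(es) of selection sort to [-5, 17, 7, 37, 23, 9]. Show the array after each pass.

Pass 1: Select minimum -5 at index 0, swap -> [-5, 17, 7, 37, 23, 9]
Pass 2: Select minimum 7 at index 2, swap -> [-5, 7, 17, 37, 23, 9]
Pass 3: Select minimum 9 at index 5, swap -> [-5, 7, 9, 37, 23, 17]
Pass 4: Select minimum 17 at index 5, swap -> [-5, 7, 9, 17, 23, 37]


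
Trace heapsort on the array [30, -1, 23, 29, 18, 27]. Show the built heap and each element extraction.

Build heap: [30, 29, 27, -1, 18, 23]
Extract 30: [29, 23, 27, -1, 18, 30]
Extract 29: [27, 23, 18, -1, 29, 30]
Extract 27: [23, -1, 18, 27, 29, 30]
Extract 23: [18, -1, 23, 27, 29, 30]
Extract 18: [-1, 18, 23, 27, 29, 30]


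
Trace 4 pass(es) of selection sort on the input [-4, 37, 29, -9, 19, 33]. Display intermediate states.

Pass 1: Select minimum -9 at index 3, swap -> [-9, 37, 29, -4, 19, 33]
Pass 2: Select minimum -4 at index 3, swap -> [-9, -4, 29, 37, 19, 33]
Pass 3: Select minimum 19 at index 4, swap -> [-9, -4, 19, 37, 29, 33]
Pass 4: Select minimum 29 at index 4, swap -> [-9, -4, 19, 29, 37, 33]


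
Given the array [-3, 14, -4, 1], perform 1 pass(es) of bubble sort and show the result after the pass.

After pass 1: [-3, -4, 1, 14] (2 swaps)
Total swaps: 2


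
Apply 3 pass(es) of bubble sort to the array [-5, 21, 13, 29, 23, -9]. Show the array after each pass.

After pass 1: [-5, 13, 21, 23, -9, 29] (3 swaps)
After pass 2: [-5, 13, 21, -9, 23, 29] (1 swaps)
After pass 3: [-5, 13, -9, 21, 23, 29] (1 swaps)
Total swaps: 5


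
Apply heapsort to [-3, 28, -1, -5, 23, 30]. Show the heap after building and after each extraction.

Build heap: [30, 28, -1, -5, 23, -3]
Extract 30: [28, 23, -1, -5, -3, 30]
Extract 28: [23, -3, -1, -5, 28, 30]
Extract 23: [-1, -3, -5, 23, 28, 30]
Extract -1: [-3, -5, -1, 23, 28, 30]
Extract -3: [-5, -3, -1, 23, 28, 30]


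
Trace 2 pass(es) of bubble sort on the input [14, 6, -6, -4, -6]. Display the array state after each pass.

After pass 1: [6, -6, -4, -6, 14] (4 swaps)
After pass 2: [-6, -4, -6, 6, 14] (3 swaps)
Total swaps: 7


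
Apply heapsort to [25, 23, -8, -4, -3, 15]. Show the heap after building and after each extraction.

Build heap: [25, 23, 15, -4, -3, -8]
Extract 25: [23, -3, 15, -4, -8, 25]
Extract 23: [15, -3, -8, -4, 23, 25]
Extract 15: [-3, -4, -8, 15, 23, 25]
Extract -3: [-4, -8, -3, 15, 23, 25]
Extract -4: [-8, -4, -3, 15, 23, 25]


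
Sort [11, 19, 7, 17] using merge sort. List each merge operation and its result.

Divide and conquer:
  Merge [11] + [19] -> [11, 19]
  Merge [7] + [17] -> [7, 17]
  Merge [11, 19] + [7, 17] -> [7, 11, 17, 19]


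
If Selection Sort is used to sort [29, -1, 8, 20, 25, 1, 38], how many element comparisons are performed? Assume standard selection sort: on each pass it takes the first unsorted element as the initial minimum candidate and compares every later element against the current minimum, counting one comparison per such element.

Pass 1: scan indices 1..6 for the minimum = 6 comparison(s); min is -1, place at index 0 -> [-1, 29, 8, 20, 25, 1, 38]
Pass 2: scan indices 2..6 for the minimum = 5 comparison(s); min is 1, place at index 1 -> [-1, 1, 8, 20, 25, 29, 38]
Pass 3: scan indices 3..6 for the minimum = 4 comparison(s); min is 8, place at index 2 -> [-1, 1, 8, 20, 25, 29, 38]
Pass 4: scan indices 4..6 for the minimum = 3 comparison(s); min is 20, place at index 3 -> [-1, 1, 8, 20, 25, 29, 38]
Pass 5: scan indices 5..6 for the minimum = 2 comparison(s); min is 25, place at index 4 -> [-1, 1, 8, 20, 25, 29, 38]
Pass 6: scan indices 6..6 for the minimum = 1 comparison(s); min is 29, place at index 5 -> [-1, 1, 8, 20, 25, 29, 38]
Selection sort always scans the whole unsorted suffix, so the count is (n-1) + (n-2) + ... + 1 = n(n-1)/2 = 7*6/2 = 21 regardless of the input order.
Total comparisons: 6 + 5 + 4 + 3 + 2 + 1 = 21


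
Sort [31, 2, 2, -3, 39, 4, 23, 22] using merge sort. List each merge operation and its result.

Divide and conquer:
  Merge [31] + [2] -> [2, 31]
  Merge [2] + [-3] -> [-3, 2]
  Merge [2, 31] + [-3, 2] -> [-3, 2, 2, 31]
  Merge [39] + [4] -> [4, 39]
  Merge [23] + [22] -> [22, 23]
  Merge [4, 39] + [22, 23] -> [4, 22, 23, 39]
  Merge [-3, 2, 2, 31] + [4, 22, 23, 39] -> [-3, 2, 2, 4, 22, 23, 31, 39]


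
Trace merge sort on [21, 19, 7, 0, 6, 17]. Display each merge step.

Divide and conquer:
  Merge [19] + [7] -> [7, 19]
  Merge [21] + [7, 19] -> [7, 19, 21]
  Merge [6] + [17] -> [6, 17]
  Merge [0] + [6, 17] -> [0, 6, 17]
  Merge [7, 19, 21] + [0, 6, 17] -> [0, 6, 7, 17, 19, 21]


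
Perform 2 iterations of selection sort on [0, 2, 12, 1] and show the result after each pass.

Pass 1: Select minimum 0 at index 0, swap -> [0, 2, 12, 1]
Pass 2: Select minimum 1 at index 3, swap -> [0, 1, 12, 2]


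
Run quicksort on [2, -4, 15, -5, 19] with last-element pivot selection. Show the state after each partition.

Partition 1: pivot=19 at index 4 -> [2, -4, 15, -5, 19]
Partition 2: pivot=-5 at index 0 -> [-5, -4, 15, 2, 19]
Partition 3: pivot=2 at index 2 -> [-5, -4, 2, 15, 19]


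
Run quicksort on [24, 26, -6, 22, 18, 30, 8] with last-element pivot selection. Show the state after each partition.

Partition 1: pivot=8 at index 1 -> [-6, 8, 24, 22, 18, 30, 26]
Partition 2: pivot=26 at index 5 -> [-6, 8, 24, 22, 18, 26, 30]
Partition 3: pivot=18 at index 2 -> [-6, 8, 18, 22, 24, 26, 30]
Partition 4: pivot=24 at index 4 -> [-6, 8, 18, 22, 24, 26, 30]


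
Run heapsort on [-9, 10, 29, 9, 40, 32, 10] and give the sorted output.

Build heap: [40, 10, 32, 9, -9, 29, 10]
Extract 40: [32, 10, 29, 9, -9, 10, 40]
Extract 32: [29, 10, 10, 9, -9, 32, 40]
Extract 29: [10, 9, 10, -9, 29, 32, 40]
Extract 10: [10, 9, -9, 10, 29, 32, 40]
Extract 10: [9, -9, 10, 10, 29, 32, 40]
Extract 9: [-9, 9, 10, 10, 29, 32, 40]


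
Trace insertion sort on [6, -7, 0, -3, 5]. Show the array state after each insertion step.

First element 6 is already 'sorted'
Insert -7: shifted 1 elements -> [-7, 6, 0, -3, 5]
Insert 0: shifted 1 elements -> [-7, 0, 6, -3, 5]
Insert -3: shifted 2 elements -> [-7, -3, 0, 6, 5]
Insert 5: shifted 1 elements -> [-7, -3, 0, 5, 6]


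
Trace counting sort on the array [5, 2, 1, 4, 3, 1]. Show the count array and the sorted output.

Count array: [0, 2, 1, 1, 1, 1]
(count[i] = number of elements equal to i)
Cumulative count: [0, 2, 3, 4, 5, 6]
Sorted: [1, 1, 2, 3, 4, 5]


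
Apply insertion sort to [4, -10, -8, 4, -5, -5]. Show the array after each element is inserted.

First element 4 is already 'sorted'
Insert -10: shifted 1 elements -> [-10, 4, -8, 4, -5, -5]
Insert -8: shifted 1 elements -> [-10, -8, 4, 4, -5, -5]
Insert 4: shifted 0 elements -> [-10, -8, 4, 4, -5, -5]
Insert -5: shifted 2 elements -> [-10, -8, -5, 4, 4, -5]
Insert -5: shifted 2 elements -> [-10, -8, -5, -5, 4, 4]


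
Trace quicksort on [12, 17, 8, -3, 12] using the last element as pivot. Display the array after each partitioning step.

Partition 1: pivot=12 at index 3 -> [12, 8, -3, 12, 17]
Partition 2: pivot=-3 at index 0 -> [-3, 8, 12, 12, 17]
Partition 3: pivot=12 at index 2 -> [-3, 8, 12, 12, 17]


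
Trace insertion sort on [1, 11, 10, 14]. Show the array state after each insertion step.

First element 1 is already 'sorted'
Insert 11: shifted 0 elements -> [1, 11, 10, 14]
Insert 10: shifted 1 elements -> [1, 10, 11, 14]
Insert 14: shifted 0 elements -> [1, 10, 11, 14]


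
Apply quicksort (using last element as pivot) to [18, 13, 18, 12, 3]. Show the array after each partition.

Partition 1: pivot=3 at index 0 -> [3, 13, 18, 12, 18]
Partition 2: pivot=18 at index 4 -> [3, 13, 18, 12, 18]
Partition 3: pivot=12 at index 1 -> [3, 12, 18, 13, 18]
Partition 4: pivot=13 at index 2 -> [3, 12, 13, 18, 18]


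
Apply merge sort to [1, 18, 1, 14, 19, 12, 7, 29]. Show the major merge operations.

Divide and conquer:
  Merge [1] + [18] -> [1, 18]
  Merge [1] + [14] -> [1, 14]
  Merge [1, 18] + [1, 14] -> [1, 1, 14, 18]
  Merge [19] + [12] -> [12, 19]
  Merge [7] + [29] -> [7, 29]
  Merge [12, 19] + [7, 29] -> [7, 12, 19, 29]
  Merge [1, 1, 14, 18] + [7, 12, 19, 29] -> [1, 1, 7, 12, 14, 18, 19, 29]


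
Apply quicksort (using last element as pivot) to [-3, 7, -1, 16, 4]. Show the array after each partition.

Partition 1: pivot=4 at index 2 -> [-3, -1, 4, 16, 7]
Partition 2: pivot=-1 at index 1 -> [-3, -1, 4, 16, 7]
Partition 3: pivot=7 at index 3 -> [-3, -1, 4, 7, 16]


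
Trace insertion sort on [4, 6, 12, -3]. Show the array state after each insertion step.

First element 4 is already 'sorted'
Insert 6: shifted 0 elements -> [4, 6, 12, -3]
Insert 12: shifted 0 elements -> [4, 6, 12, -3]
Insert -3: shifted 3 elements -> [-3, 4, 6, 12]


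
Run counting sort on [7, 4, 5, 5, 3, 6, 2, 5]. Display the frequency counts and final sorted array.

Count array: [0, 0, 1, 1, 1, 3, 1, 1]
(count[i] = number of elements equal to i)
Cumulative count: [0, 0, 1, 2, 3, 6, 7, 8]
Sorted: [2, 3, 4, 5, 5, 5, 6, 7]


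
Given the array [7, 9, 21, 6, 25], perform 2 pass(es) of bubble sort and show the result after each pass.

After pass 1: [7, 9, 6, 21, 25] (1 swaps)
After pass 2: [7, 6, 9, 21, 25] (1 swaps)
Total swaps: 2


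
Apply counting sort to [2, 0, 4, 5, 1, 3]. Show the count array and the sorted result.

Count array: [1, 1, 1, 1, 1, 1]
(count[i] = number of elements equal to i)
Cumulative count: [1, 2, 3, 4, 5, 6]
Sorted: [0, 1, 2, 3, 4, 5]


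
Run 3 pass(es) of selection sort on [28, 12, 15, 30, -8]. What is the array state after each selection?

Pass 1: Select minimum -8 at index 4, swap -> [-8, 12, 15, 30, 28]
Pass 2: Select minimum 12 at index 1, swap -> [-8, 12, 15, 30, 28]
Pass 3: Select minimum 15 at index 2, swap -> [-8, 12, 15, 30, 28]


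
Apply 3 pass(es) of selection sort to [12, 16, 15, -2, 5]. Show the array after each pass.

Pass 1: Select minimum -2 at index 3, swap -> [-2, 16, 15, 12, 5]
Pass 2: Select minimum 5 at index 4, swap -> [-2, 5, 15, 12, 16]
Pass 3: Select minimum 12 at index 3, swap -> [-2, 5, 12, 15, 16]


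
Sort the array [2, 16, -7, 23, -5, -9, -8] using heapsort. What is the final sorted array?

Build heap: [23, 16, -7, 2, -5, -9, -8]
Extract 23: [16, 2, -7, -8, -5, -9, 23]
Extract 16: [2, -5, -7, -8, -9, 16, 23]
Extract 2: [-5, -8, -7, -9, 2, 16, 23]
Extract -5: [-7, -8, -9, -5, 2, 16, 23]
Extract -7: [-8, -9, -7, -5, 2, 16, 23]
Extract -8: [-9, -8, -7, -5, 2, 16, 23]


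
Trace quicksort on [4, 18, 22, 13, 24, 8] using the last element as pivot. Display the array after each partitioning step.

Partition 1: pivot=8 at index 1 -> [4, 8, 22, 13, 24, 18]
Partition 2: pivot=18 at index 3 -> [4, 8, 13, 18, 24, 22]
Partition 3: pivot=22 at index 4 -> [4, 8, 13, 18, 22, 24]


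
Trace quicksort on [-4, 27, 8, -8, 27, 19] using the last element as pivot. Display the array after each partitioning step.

Partition 1: pivot=19 at index 3 -> [-4, 8, -8, 19, 27, 27]
Partition 2: pivot=-8 at index 0 -> [-8, 8, -4, 19, 27, 27]
Partition 3: pivot=-4 at index 1 -> [-8, -4, 8, 19, 27, 27]
Partition 4: pivot=27 at index 5 -> [-8, -4, 8, 19, 27, 27]


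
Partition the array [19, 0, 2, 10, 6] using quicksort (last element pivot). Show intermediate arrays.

Partition 1: pivot=6 at index 2 -> [0, 2, 6, 10, 19]
Partition 2: pivot=2 at index 1 -> [0, 2, 6, 10, 19]
Partition 3: pivot=19 at index 4 -> [0, 2, 6, 10, 19]


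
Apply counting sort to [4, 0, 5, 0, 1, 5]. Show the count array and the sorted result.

Count array: [2, 1, 0, 0, 1, 2]
(count[i] = number of elements equal to i)
Cumulative count: [2, 3, 3, 3, 4, 6]
Sorted: [0, 0, 1, 4, 5, 5]


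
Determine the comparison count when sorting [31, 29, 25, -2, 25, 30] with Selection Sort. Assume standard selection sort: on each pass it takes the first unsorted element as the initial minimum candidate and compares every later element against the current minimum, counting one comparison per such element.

Pass 1: scan indices 1..5 for the minimum = 5 comparison(s); min is -2, place at index 0 -> [-2, 29, 25, 31, 25, 30]
Pass 2: scan indices 2..5 for the minimum = 4 comparison(s); min is 25, place at index 1 -> [-2, 25, 29, 31, 25, 30]
Pass 3: scan indices 3..5 for the minimum = 3 comparison(s); min is 25, place at index 2 -> [-2, 25, 25, 31, 29, 30]
Pass 4: scan indices 4..5 for the minimum = 2 comparison(s); min is 29, place at index 3 -> [-2, 25, 25, 29, 31, 30]
Pass 5: scan indices 5..5 for the minimum = 1 comparison(s); min is 30, place at index 4 -> [-2, 25, 25, 29, 30, 31]
Selection sort always scans the whole unsorted suffix, so the count is (n-1) + (n-2) + ... + 1 = n(n-1)/2 = 6*5/2 = 15 regardless of the input order.
Total comparisons: 5 + 4 + 3 + 2 + 1 = 15


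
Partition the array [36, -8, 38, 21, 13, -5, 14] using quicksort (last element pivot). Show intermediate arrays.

Partition 1: pivot=14 at index 3 -> [-8, 13, -5, 14, 36, 38, 21]
Partition 2: pivot=-5 at index 1 -> [-8, -5, 13, 14, 36, 38, 21]
Partition 3: pivot=21 at index 4 -> [-8, -5, 13, 14, 21, 38, 36]
Partition 4: pivot=36 at index 5 -> [-8, -5, 13, 14, 21, 36, 38]


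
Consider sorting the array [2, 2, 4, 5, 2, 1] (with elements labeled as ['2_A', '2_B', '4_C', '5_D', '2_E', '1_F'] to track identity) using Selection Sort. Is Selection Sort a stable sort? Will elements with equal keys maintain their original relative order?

Trace Selection Sort on the labeled array (the key is the number; the letter only tracks identity):
  Pass 1: minimum of unsorted part is 1_F at index 5; swap it with 2_A at index 0 -> [1_F, 2_B, 4_C, 5_D, 2_E, 2_A]
  Pass 2: minimum 2_B is already at index 1; no swap -> [1_F, 2_B, 4_C, 5_D, 2_E, 2_A]
  Pass 3: minimum of unsorted part is 2_E at index 4; swap it with 4_C at index 2 -> [1_F, 2_B, 2_E, 5_D, 4_C, 2_A]
  Pass 4: minimum of unsorted part is 2_A at index 5; swap it with 5_D at index 3 -> [1_F, 2_B, 2_E, 2_A, 4_C, 5_D]
  Pass 5: minimum 4_C is already at index 4; no swap -> [1_F, 2_B, 2_E, 2_A, 4_C, 5_D]
Final order: [1_F, 2_B, 2_E, 2_A, 4_C, 5_D]
Equal keys:
  value 2: originally 2_A, 2_B, 2_E; after sorting 2_B, 2_E, 2_A -> order changed
Equal keys were reordered, so Selection Sort is not stable: the long-range swap that moves the minimum into place can carry an element past an equal key. (One such input is enough; an unstable sort may happen to preserve order on other inputs, but it gives no guarantee.)
Answer: Not stable


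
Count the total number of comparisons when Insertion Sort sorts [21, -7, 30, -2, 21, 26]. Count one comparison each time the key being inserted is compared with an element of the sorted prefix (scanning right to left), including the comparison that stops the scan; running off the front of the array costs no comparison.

Insert -7: 21 > -7 (shift), reached front = 1 comparison(s) -> [-7, 21, 30, -2, 21, 26]
Insert 30: 21 <= 30 (stop) = 1 comparison(s) -> [-7, 21, 30, -2, 21, 26]
Insert -2: 30 > -2 (shift), 21 > -2 (shift), -7 <= -2 (stop) = 3 comparison(s) -> [-7, -2, 21, 30, 21, 26]
Insert 21: 30 > 21 (shift), 21 <= 21 (stop) = 2 comparison(s) -> [-7, -2, 21, 21, 30, 26]
Insert 26: 30 > 26 (shift), 21 <= 26 (stop) = 2 comparison(s) -> [-7, -2, 21, 21, 26, 30]
Total comparisons: 1 + 1 + 3 + 2 + 2 = 9


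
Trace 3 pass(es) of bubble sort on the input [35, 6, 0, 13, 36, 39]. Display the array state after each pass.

After pass 1: [6, 0, 13, 35, 36, 39] (3 swaps)
After pass 2: [0, 6, 13, 35, 36, 39] (1 swaps)
After pass 3: [0, 6, 13, 35, 36, 39] (0 swaps)
Total swaps: 4


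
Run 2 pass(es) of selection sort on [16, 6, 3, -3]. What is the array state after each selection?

Pass 1: Select minimum -3 at index 3, swap -> [-3, 6, 3, 16]
Pass 2: Select minimum 3 at index 2, swap -> [-3, 3, 6, 16]


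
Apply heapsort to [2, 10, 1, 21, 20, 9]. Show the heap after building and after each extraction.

Build heap: [21, 20, 9, 10, 2, 1]
Extract 21: [20, 10, 9, 1, 2, 21]
Extract 20: [10, 2, 9, 1, 20, 21]
Extract 10: [9, 2, 1, 10, 20, 21]
Extract 9: [2, 1, 9, 10, 20, 21]
Extract 2: [1, 2, 9, 10, 20, 21]


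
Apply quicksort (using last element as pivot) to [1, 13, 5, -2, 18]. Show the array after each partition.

Partition 1: pivot=18 at index 4 -> [1, 13, 5, -2, 18]
Partition 2: pivot=-2 at index 0 -> [-2, 13, 5, 1, 18]
Partition 3: pivot=1 at index 1 -> [-2, 1, 5, 13, 18]
Partition 4: pivot=13 at index 3 -> [-2, 1, 5, 13, 18]


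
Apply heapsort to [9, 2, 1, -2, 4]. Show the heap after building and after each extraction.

Build heap: [9, 4, 1, -2, 2]
Extract 9: [4, 2, 1, -2, 9]
Extract 4: [2, -2, 1, 4, 9]
Extract 2: [1, -2, 2, 4, 9]
Extract 1: [-2, 1, 2, 4, 9]


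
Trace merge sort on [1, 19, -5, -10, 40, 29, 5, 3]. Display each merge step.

Divide and conquer:
  Merge [1] + [19] -> [1, 19]
  Merge [-5] + [-10] -> [-10, -5]
  Merge [1, 19] + [-10, -5] -> [-10, -5, 1, 19]
  Merge [40] + [29] -> [29, 40]
  Merge [5] + [3] -> [3, 5]
  Merge [29, 40] + [3, 5] -> [3, 5, 29, 40]
  Merge [-10, -5, 1, 19] + [3, 5, 29, 40] -> [-10, -5, 1, 3, 5, 19, 29, 40]


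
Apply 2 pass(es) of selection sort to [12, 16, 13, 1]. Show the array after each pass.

Pass 1: Select minimum 1 at index 3, swap -> [1, 16, 13, 12]
Pass 2: Select minimum 12 at index 3, swap -> [1, 12, 13, 16]


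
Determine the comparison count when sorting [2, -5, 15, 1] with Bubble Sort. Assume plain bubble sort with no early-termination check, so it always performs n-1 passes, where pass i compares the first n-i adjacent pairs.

Pass 1: compare adjacent pairs (0,1)..(2,3) = 3 comparison(s), 2 swap(s) -> [-5, 2, 1, 15]
Pass 2: compare adjacent pairs (0,1)..(1,2) = 2 comparison(s), 1 swap(s) -> [-5, 1, 2, 15]
Pass 3: compare adjacent pairs (0,1)..(0,1) = 1 comparison(s), 0 swap(s) -> [-5, 1, 2, 15]
Total comparisons: 3 + 2 + 1 = 6


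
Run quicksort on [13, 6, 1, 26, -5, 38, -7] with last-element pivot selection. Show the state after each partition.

Partition 1: pivot=-7 at index 0 -> [-7, 6, 1, 26, -5, 38, 13]
Partition 2: pivot=13 at index 4 -> [-7, 6, 1, -5, 13, 38, 26]
Partition 3: pivot=-5 at index 1 -> [-7, -5, 1, 6, 13, 38, 26]
Partition 4: pivot=6 at index 3 -> [-7, -5, 1, 6, 13, 38, 26]
Partition 5: pivot=26 at index 5 -> [-7, -5, 1, 6, 13, 26, 38]


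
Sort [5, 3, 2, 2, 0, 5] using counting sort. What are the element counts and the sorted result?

Count array: [1, 0, 2, 1, 0, 2]
(count[i] = number of elements equal to i)
Cumulative count: [1, 1, 3, 4, 4, 6]
Sorted: [0, 2, 2, 3, 5, 5]


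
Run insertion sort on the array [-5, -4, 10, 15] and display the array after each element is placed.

First element -5 is already 'sorted'
Insert -4: shifted 0 elements -> [-5, -4, 10, 15]
Insert 10: shifted 0 elements -> [-5, -4, 10, 15]
Insert 15: shifted 0 elements -> [-5, -4, 10, 15]


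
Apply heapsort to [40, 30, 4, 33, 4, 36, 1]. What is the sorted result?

Build heap: [40, 33, 36, 30, 4, 4, 1]
Extract 40: [36, 33, 4, 30, 4, 1, 40]
Extract 36: [33, 30, 4, 1, 4, 36, 40]
Extract 33: [30, 4, 4, 1, 33, 36, 40]
Extract 30: [4, 1, 4, 30, 33, 36, 40]
Extract 4: [4, 1, 4, 30, 33, 36, 40]
Extract 4: [1, 4, 4, 30, 33, 36, 40]


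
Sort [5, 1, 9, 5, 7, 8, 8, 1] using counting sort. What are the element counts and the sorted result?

Count array: [0, 2, 0, 0, 0, 2, 0, 1, 2, 1]
(count[i] = number of elements equal to i)
Cumulative count: [0, 2, 2, 2, 2, 4, 4, 5, 7, 8]
Sorted: [1, 1, 5, 5, 7, 8, 8, 9]


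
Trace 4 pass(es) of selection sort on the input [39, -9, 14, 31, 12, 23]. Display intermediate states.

Pass 1: Select minimum -9 at index 1, swap -> [-9, 39, 14, 31, 12, 23]
Pass 2: Select minimum 12 at index 4, swap -> [-9, 12, 14, 31, 39, 23]
Pass 3: Select minimum 14 at index 2, swap -> [-9, 12, 14, 31, 39, 23]
Pass 4: Select minimum 23 at index 5, swap -> [-9, 12, 14, 23, 39, 31]


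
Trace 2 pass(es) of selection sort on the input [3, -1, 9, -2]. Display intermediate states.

Pass 1: Select minimum -2 at index 3, swap -> [-2, -1, 9, 3]
Pass 2: Select minimum -1 at index 1, swap -> [-2, -1, 9, 3]


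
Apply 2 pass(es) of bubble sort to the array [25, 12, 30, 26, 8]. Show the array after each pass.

After pass 1: [12, 25, 26, 8, 30] (3 swaps)
After pass 2: [12, 25, 8, 26, 30] (1 swaps)
Total swaps: 4


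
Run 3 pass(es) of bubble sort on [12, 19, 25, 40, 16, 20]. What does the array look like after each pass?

After pass 1: [12, 19, 25, 16, 20, 40] (2 swaps)
After pass 2: [12, 19, 16, 20, 25, 40] (2 swaps)
After pass 3: [12, 16, 19, 20, 25, 40] (1 swaps)
Total swaps: 5


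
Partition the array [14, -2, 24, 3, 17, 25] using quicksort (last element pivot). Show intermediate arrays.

Partition 1: pivot=25 at index 5 -> [14, -2, 24, 3, 17, 25]
Partition 2: pivot=17 at index 3 -> [14, -2, 3, 17, 24, 25]
Partition 3: pivot=3 at index 1 -> [-2, 3, 14, 17, 24, 25]


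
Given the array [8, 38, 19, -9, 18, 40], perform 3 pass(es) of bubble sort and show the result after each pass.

After pass 1: [8, 19, -9, 18, 38, 40] (3 swaps)
After pass 2: [8, -9, 18, 19, 38, 40] (2 swaps)
After pass 3: [-9, 8, 18, 19, 38, 40] (1 swaps)
Total swaps: 6


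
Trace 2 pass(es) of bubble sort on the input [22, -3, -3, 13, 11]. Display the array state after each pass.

After pass 1: [-3, -3, 13, 11, 22] (4 swaps)
After pass 2: [-3, -3, 11, 13, 22] (1 swaps)
Total swaps: 5


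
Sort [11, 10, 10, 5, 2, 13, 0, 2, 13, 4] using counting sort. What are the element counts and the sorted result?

Count array: [1, 0, 2, 0, 1, 1, 0, 0, 0, 0, 2, 1, 0, 2]
(count[i] = number of elements equal to i)
Cumulative count: [1, 1, 3, 3, 4, 5, 5, 5, 5, 5, 7, 8, 8, 10]
Sorted: [0, 2, 2, 4, 5, 10, 10, 11, 13, 13]


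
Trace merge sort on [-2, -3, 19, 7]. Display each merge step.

Divide and conquer:
  Merge [-2] + [-3] -> [-3, -2]
  Merge [19] + [7] -> [7, 19]
  Merge [-3, -2] + [7, 19] -> [-3, -2, 7, 19]


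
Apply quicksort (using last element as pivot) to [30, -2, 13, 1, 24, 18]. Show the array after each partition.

Partition 1: pivot=18 at index 3 -> [-2, 13, 1, 18, 24, 30]
Partition 2: pivot=1 at index 1 -> [-2, 1, 13, 18, 24, 30]
Partition 3: pivot=30 at index 5 -> [-2, 1, 13, 18, 24, 30]


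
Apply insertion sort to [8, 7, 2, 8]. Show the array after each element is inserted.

First element 8 is already 'sorted'
Insert 7: shifted 1 elements -> [7, 8, 2, 8]
Insert 2: shifted 2 elements -> [2, 7, 8, 8]
Insert 8: shifted 0 elements -> [2, 7, 8, 8]


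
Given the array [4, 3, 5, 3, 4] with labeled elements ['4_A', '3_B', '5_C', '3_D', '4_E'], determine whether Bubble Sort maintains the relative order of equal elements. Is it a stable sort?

Trace Bubble Sort on the labeled array (the key is the number; the letter only tracks identity):
  After pass 1: [3_B, 4_A, 3_D, 4_E, 5_C]
  After pass 2: [3_B, 3_D, 4_A, 4_E, 5_C]
  After pass 3: [3_B, 3_D, 4_A, 4_E, 5_C] (no swaps, done)
Final order: [3_B, 3_D, 4_A, 4_E, 5_C]
Equal keys:
  value 3: originally 3_B, 3_D; after sorting 3_B, 3_D -> order preserved
  value 4: originally 4_A, 4_E; after sorting 4_A, 4_E -> order preserved
All equal keys kept their original relative order. Bubble Sort is stable: it only swaps adjacent elements when the left one is strictly greater, so equal keys never move past each other.
Answer: Stable


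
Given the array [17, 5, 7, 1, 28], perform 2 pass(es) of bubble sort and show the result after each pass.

After pass 1: [5, 7, 1, 17, 28] (3 swaps)
After pass 2: [5, 1, 7, 17, 28] (1 swaps)
Total swaps: 4


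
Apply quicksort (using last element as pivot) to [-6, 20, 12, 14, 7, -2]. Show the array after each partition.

Partition 1: pivot=-2 at index 1 -> [-6, -2, 12, 14, 7, 20]
Partition 2: pivot=20 at index 5 -> [-6, -2, 12, 14, 7, 20]
Partition 3: pivot=7 at index 2 -> [-6, -2, 7, 14, 12, 20]
Partition 4: pivot=12 at index 3 -> [-6, -2, 7, 12, 14, 20]


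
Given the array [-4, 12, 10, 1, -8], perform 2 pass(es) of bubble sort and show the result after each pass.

After pass 1: [-4, 10, 1, -8, 12] (3 swaps)
After pass 2: [-4, 1, -8, 10, 12] (2 swaps)
Total swaps: 5


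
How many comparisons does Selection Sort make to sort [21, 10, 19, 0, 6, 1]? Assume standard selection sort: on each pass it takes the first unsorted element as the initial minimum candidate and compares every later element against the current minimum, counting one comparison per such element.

Pass 1: scan indices 1..5 for the minimum = 5 comparison(s); min is 0, place at index 0 -> [0, 10, 19, 21, 6, 1]
Pass 2: scan indices 2..5 for the minimum = 4 comparison(s); min is 1, place at index 1 -> [0, 1, 19, 21, 6, 10]
Pass 3: scan indices 3..5 for the minimum = 3 comparison(s); min is 6, place at index 2 -> [0, 1, 6, 21, 19, 10]
Pass 4: scan indices 4..5 for the minimum = 2 comparison(s); min is 10, place at index 3 -> [0, 1, 6, 10, 19, 21]
Pass 5: scan indices 5..5 for the minimum = 1 comparison(s); min is 19, place at index 4 -> [0, 1, 6, 10, 19, 21]
Selection sort always scans the whole unsorted suffix, so the count is (n-1) + (n-2) + ... + 1 = n(n-1)/2 = 6*5/2 = 15 regardless of the input order.
Total comparisons: 5 + 4 + 3 + 2 + 1 = 15


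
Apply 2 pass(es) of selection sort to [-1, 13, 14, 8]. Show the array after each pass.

Pass 1: Select minimum -1 at index 0, swap -> [-1, 13, 14, 8]
Pass 2: Select minimum 8 at index 3, swap -> [-1, 8, 14, 13]


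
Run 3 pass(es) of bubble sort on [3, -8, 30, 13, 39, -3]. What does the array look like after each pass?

After pass 1: [-8, 3, 13, 30, -3, 39] (3 swaps)
After pass 2: [-8, 3, 13, -3, 30, 39] (1 swaps)
After pass 3: [-8, 3, -3, 13, 30, 39] (1 swaps)
Total swaps: 5


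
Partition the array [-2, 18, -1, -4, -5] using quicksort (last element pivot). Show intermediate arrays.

Partition 1: pivot=-5 at index 0 -> [-5, 18, -1, -4, -2]
Partition 2: pivot=-2 at index 2 -> [-5, -4, -2, 18, -1]
Partition 3: pivot=-1 at index 3 -> [-5, -4, -2, -1, 18]


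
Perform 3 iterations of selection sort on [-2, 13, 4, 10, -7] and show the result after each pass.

Pass 1: Select minimum -7 at index 4, swap -> [-7, 13, 4, 10, -2]
Pass 2: Select minimum -2 at index 4, swap -> [-7, -2, 4, 10, 13]
Pass 3: Select minimum 4 at index 2, swap -> [-7, -2, 4, 10, 13]


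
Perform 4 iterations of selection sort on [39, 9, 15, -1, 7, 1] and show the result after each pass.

Pass 1: Select minimum -1 at index 3, swap -> [-1, 9, 15, 39, 7, 1]
Pass 2: Select minimum 1 at index 5, swap -> [-1, 1, 15, 39, 7, 9]
Pass 3: Select minimum 7 at index 4, swap -> [-1, 1, 7, 39, 15, 9]
Pass 4: Select minimum 9 at index 5, swap -> [-1, 1, 7, 9, 15, 39]


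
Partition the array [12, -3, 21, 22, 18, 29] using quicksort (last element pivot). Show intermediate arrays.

Partition 1: pivot=29 at index 5 -> [12, -3, 21, 22, 18, 29]
Partition 2: pivot=18 at index 2 -> [12, -3, 18, 22, 21, 29]
Partition 3: pivot=-3 at index 0 -> [-3, 12, 18, 22, 21, 29]
Partition 4: pivot=21 at index 3 -> [-3, 12, 18, 21, 22, 29]


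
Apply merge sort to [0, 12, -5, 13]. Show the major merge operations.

Divide and conquer:
  Merge [0] + [12] -> [0, 12]
  Merge [-5] + [13] -> [-5, 13]
  Merge [0, 12] + [-5, 13] -> [-5, 0, 12, 13]


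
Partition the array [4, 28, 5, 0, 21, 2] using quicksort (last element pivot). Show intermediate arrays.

Partition 1: pivot=2 at index 1 -> [0, 2, 5, 4, 21, 28]
Partition 2: pivot=28 at index 5 -> [0, 2, 5, 4, 21, 28]
Partition 3: pivot=21 at index 4 -> [0, 2, 5, 4, 21, 28]
Partition 4: pivot=4 at index 2 -> [0, 2, 4, 5, 21, 28]


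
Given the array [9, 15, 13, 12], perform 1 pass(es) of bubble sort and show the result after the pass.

After pass 1: [9, 13, 12, 15] (2 swaps)
Total swaps: 2


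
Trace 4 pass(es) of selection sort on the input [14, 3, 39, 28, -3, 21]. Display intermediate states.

Pass 1: Select minimum -3 at index 4, swap -> [-3, 3, 39, 28, 14, 21]
Pass 2: Select minimum 3 at index 1, swap -> [-3, 3, 39, 28, 14, 21]
Pass 3: Select minimum 14 at index 4, swap -> [-3, 3, 14, 28, 39, 21]
Pass 4: Select minimum 21 at index 5, swap -> [-3, 3, 14, 21, 39, 28]


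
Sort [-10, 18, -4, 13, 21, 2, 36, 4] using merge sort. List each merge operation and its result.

Divide and conquer:
  Merge [-10] + [18] -> [-10, 18]
  Merge [-4] + [13] -> [-4, 13]
  Merge [-10, 18] + [-4, 13] -> [-10, -4, 13, 18]
  Merge [21] + [2] -> [2, 21]
  Merge [36] + [4] -> [4, 36]
  Merge [2, 21] + [4, 36] -> [2, 4, 21, 36]
  Merge [-10, -4, 13, 18] + [2, 4, 21, 36] -> [-10, -4, 2, 4, 13, 18, 21, 36]


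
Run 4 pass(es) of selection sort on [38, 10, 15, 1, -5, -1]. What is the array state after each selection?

Pass 1: Select minimum -5 at index 4, swap -> [-5, 10, 15, 1, 38, -1]
Pass 2: Select minimum -1 at index 5, swap -> [-5, -1, 15, 1, 38, 10]
Pass 3: Select minimum 1 at index 3, swap -> [-5, -1, 1, 15, 38, 10]
Pass 4: Select minimum 10 at index 5, swap -> [-5, -1, 1, 10, 38, 15]


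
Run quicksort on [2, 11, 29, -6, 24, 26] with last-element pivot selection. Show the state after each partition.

Partition 1: pivot=26 at index 4 -> [2, 11, -6, 24, 26, 29]
Partition 2: pivot=24 at index 3 -> [2, 11, -6, 24, 26, 29]
Partition 3: pivot=-6 at index 0 -> [-6, 11, 2, 24, 26, 29]
Partition 4: pivot=2 at index 1 -> [-6, 2, 11, 24, 26, 29]


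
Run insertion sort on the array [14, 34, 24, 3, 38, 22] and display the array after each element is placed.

First element 14 is already 'sorted'
Insert 34: shifted 0 elements -> [14, 34, 24, 3, 38, 22]
Insert 24: shifted 1 elements -> [14, 24, 34, 3, 38, 22]
Insert 3: shifted 3 elements -> [3, 14, 24, 34, 38, 22]
Insert 38: shifted 0 elements -> [3, 14, 24, 34, 38, 22]
Insert 22: shifted 3 elements -> [3, 14, 22, 24, 34, 38]


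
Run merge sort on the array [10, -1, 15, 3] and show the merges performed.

Divide and conquer:
  Merge [10] + [-1] -> [-1, 10]
  Merge [15] + [3] -> [3, 15]
  Merge [-1, 10] + [3, 15] -> [-1, 3, 10, 15]


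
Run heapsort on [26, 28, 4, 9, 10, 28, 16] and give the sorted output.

Build heap: [28, 26, 28, 9, 10, 4, 16]
Extract 28: [28, 26, 16, 9, 10, 4, 28]
Extract 28: [26, 10, 16, 9, 4, 28, 28]
Extract 26: [16, 10, 4, 9, 26, 28, 28]
Extract 16: [10, 9, 4, 16, 26, 28, 28]
Extract 10: [9, 4, 10, 16, 26, 28, 28]
Extract 9: [4, 9, 10, 16, 26, 28, 28]


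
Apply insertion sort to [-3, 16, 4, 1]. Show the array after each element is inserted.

First element -3 is already 'sorted'
Insert 16: shifted 0 elements -> [-3, 16, 4, 1]
Insert 4: shifted 1 elements -> [-3, 4, 16, 1]
Insert 1: shifted 2 elements -> [-3, 1, 4, 16]


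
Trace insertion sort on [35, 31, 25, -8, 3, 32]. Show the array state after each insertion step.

First element 35 is already 'sorted'
Insert 31: shifted 1 elements -> [31, 35, 25, -8, 3, 32]
Insert 25: shifted 2 elements -> [25, 31, 35, -8, 3, 32]
Insert -8: shifted 3 elements -> [-8, 25, 31, 35, 3, 32]
Insert 3: shifted 3 elements -> [-8, 3, 25, 31, 35, 32]
Insert 32: shifted 1 elements -> [-8, 3, 25, 31, 32, 35]


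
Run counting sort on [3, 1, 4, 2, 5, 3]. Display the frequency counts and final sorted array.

Count array: [0, 1, 1, 2, 1, 1]
(count[i] = number of elements equal to i)
Cumulative count: [0, 1, 2, 4, 5, 6]
Sorted: [1, 2, 3, 3, 4, 5]


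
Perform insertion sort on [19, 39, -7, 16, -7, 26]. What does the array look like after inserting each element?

First element 19 is already 'sorted'
Insert 39: shifted 0 elements -> [19, 39, -7, 16, -7, 26]
Insert -7: shifted 2 elements -> [-7, 19, 39, 16, -7, 26]
Insert 16: shifted 2 elements -> [-7, 16, 19, 39, -7, 26]
Insert -7: shifted 3 elements -> [-7, -7, 16, 19, 39, 26]
Insert 26: shifted 1 elements -> [-7, -7, 16, 19, 26, 39]


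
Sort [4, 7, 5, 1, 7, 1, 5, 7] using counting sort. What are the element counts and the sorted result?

Count array: [0, 2, 0, 0, 1, 2, 0, 3]
(count[i] = number of elements equal to i)
Cumulative count: [0, 2, 2, 2, 3, 5, 5, 8]
Sorted: [1, 1, 4, 5, 5, 7, 7, 7]


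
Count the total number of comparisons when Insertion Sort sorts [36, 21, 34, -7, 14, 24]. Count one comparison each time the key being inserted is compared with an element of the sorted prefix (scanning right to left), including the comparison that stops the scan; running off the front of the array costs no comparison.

Insert 21: 36 > 21 (shift), reached front = 1 comparison(s) -> [21, 36, 34, -7, 14, 24]
Insert 34: 36 > 34 (shift), 21 <= 34 (stop) = 2 comparison(s) -> [21, 34, 36, -7, 14, 24]
Insert -7: 36 > -7 (shift), 34 > -7 (shift), 21 > -7 (shift), reached front = 3 comparison(s) -> [-7, 21, 34, 36, 14, 24]
Insert 14: 36 > 14 (shift), 34 > 14 (shift), 21 > 14 (shift), -7 <= 14 (stop) = 4 comparison(s) -> [-7, 14, 21, 34, 36, 24]
Insert 24: 36 > 24 (shift), 34 > 24 (shift), 21 <= 24 (stop) = 3 comparison(s) -> [-7, 14, 21, 24, 34, 36]
Total comparisons: 1 + 2 + 3 + 4 + 3 = 13


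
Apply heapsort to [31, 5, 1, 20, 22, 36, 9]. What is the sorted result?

Build heap: [36, 22, 31, 20, 5, 1, 9]
Extract 36: [31, 22, 9, 20, 5, 1, 36]
Extract 31: [22, 20, 9, 1, 5, 31, 36]
Extract 22: [20, 5, 9, 1, 22, 31, 36]
Extract 20: [9, 5, 1, 20, 22, 31, 36]
Extract 9: [5, 1, 9, 20, 22, 31, 36]
Extract 5: [1, 5, 9, 20, 22, 31, 36]


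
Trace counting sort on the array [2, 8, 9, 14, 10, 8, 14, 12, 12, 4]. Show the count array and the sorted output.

Count array: [0, 0, 1, 0, 1, 0, 0, 0, 2, 1, 1, 0, 2, 0, 2]
(count[i] = number of elements equal to i)
Cumulative count: [0, 0, 1, 1, 2, 2, 2, 2, 4, 5, 6, 6, 8, 8, 10]
Sorted: [2, 4, 8, 8, 9, 10, 12, 12, 14, 14]


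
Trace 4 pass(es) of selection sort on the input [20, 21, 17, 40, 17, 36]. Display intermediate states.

Pass 1: Select minimum 17 at index 2, swap -> [17, 21, 20, 40, 17, 36]
Pass 2: Select minimum 17 at index 4, swap -> [17, 17, 20, 40, 21, 36]
Pass 3: Select minimum 20 at index 2, swap -> [17, 17, 20, 40, 21, 36]
Pass 4: Select minimum 21 at index 4, swap -> [17, 17, 20, 21, 40, 36]


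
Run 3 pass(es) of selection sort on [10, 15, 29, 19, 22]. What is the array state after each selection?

Pass 1: Select minimum 10 at index 0, swap -> [10, 15, 29, 19, 22]
Pass 2: Select minimum 15 at index 1, swap -> [10, 15, 29, 19, 22]
Pass 3: Select minimum 19 at index 3, swap -> [10, 15, 19, 29, 22]


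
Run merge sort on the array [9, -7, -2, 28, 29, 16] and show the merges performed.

Divide and conquer:
  Merge [-7] + [-2] -> [-7, -2]
  Merge [9] + [-7, -2] -> [-7, -2, 9]
  Merge [29] + [16] -> [16, 29]
  Merge [28] + [16, 29] -> [16, 28, 29]
  Merge [-7, -2, 9] + [16, 28, 29] -> [-7, -2, 9, 16, 28, 29]


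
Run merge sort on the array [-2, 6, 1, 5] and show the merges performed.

Divide and conquer:
  Merge [-2] + [6] -> [-2, 6]
  Merge [1] + [5] -> [1, 5]
  Merge [-2, 6] + [1, 5] -> [-2, 1, 5, 6]
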